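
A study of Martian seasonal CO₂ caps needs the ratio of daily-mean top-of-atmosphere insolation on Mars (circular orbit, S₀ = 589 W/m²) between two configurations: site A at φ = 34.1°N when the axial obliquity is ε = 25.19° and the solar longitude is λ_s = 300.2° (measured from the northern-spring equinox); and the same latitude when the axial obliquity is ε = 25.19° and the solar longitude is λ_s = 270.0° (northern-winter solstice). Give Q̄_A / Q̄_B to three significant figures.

— Configuration A (φ=+34.1°):
Solar declination: sin δ = sin ε · sin λ_s = sin 25.19° × sin 300.2° = -0.36785, so δ = -21.583°.
cos H₀ = −tan(+34.1°) tan(-21.583°) = 0.2678, H₀ = 1.2997 rad.
Bracket: H₀ sin φ sin δ + cos φ cos δ sin H₀ = 1.2997×0.56064×-0.36785 + 0.82806×0.92988×0.96346 = -0.268039 + 0.741861 = 0.473822.
Q̄ = (S₀/π) × [bracket] = (589/π) × 0.473822 = 88.834 W/m².
— Configuration B (φ=+34.1°):
Solar declination: sin δ = sin ε · sin λ_s = sin 25.19° × sin 270.0° = -0.42562, so δ = -25.190°.
cos H₀ = −tan(+34.1°) tan(-25.190°) = 0.3185, H₀ = 1.2467 rad.
Bracket: H₀ sin φ sin δ + cos φ cos δ sin H₀ = 1.2467×0.56064×-0.42562 + 0.82806×0.90490×0.94794 = -0.297487 + 0.710302 = 0.412815.
Q̄ = (S₀/π) × [bracket] = (589/π) × 0.412815 = 77.396 W/m².
Ratio Q̄_A / Q̄_B = 88.834 / 77.396 = 1.148.

Q̄_A / Q̄_B ≈ 1.15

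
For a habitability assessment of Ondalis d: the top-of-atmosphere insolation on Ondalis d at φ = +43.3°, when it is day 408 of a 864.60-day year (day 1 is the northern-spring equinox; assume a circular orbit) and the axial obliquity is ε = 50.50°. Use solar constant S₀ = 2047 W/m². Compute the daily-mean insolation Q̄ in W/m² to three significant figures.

Solar longitude: λ_s = 360° × (408 − 1)/864.60 = 169.466°.
sin δ = sin 50.50° × sin 169.466° = 0.14107, so δ = +8.110°.
cos H₀ = −tan(+43.3°) tan(+8.110°) = -0.1343, H₀ = 1.7055 rad.
Bracket: H₀ sin φ sin δ + cos φ cos δ sin H₀ = 1.7055×0.68582×0.14107 + 0.72777×0.99000×0.99094 = 0.165005 + 0.713965 = 0.878970.
Q̄ = (S₀/π) × [bracket] = (2047/π) × 0.878970 = 572.7 W/m².

Q̄ ≈ 573 W/m²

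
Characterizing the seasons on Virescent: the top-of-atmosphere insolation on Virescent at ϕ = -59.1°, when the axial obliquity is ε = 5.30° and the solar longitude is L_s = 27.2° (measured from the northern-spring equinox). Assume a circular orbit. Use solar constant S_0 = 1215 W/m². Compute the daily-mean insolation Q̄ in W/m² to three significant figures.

Solar declination: sin δ = sin ε · sin L_s = sin 5.30° × sin 27.2° = 0.04222, so δ = +2.420°.
cos h₀ = −tan(-59.1°) tan(+2.420°) = 0.0706, h₀ = 1.5001 rad.
Bracket: h₀ sin ϕ sin δ + cos ϕ cos δ sin h₀ = 1.5001×-0.85806×0.04222 + 0.51354×0.99911×0.99750 = -0.054345 + 0.511800 = 0.457455.
Q̄ = (S_0/π) × [bracket] = (1215/π) × 0.457455 = 176.9 W/m².

Q̄ ≈ 177 W/m²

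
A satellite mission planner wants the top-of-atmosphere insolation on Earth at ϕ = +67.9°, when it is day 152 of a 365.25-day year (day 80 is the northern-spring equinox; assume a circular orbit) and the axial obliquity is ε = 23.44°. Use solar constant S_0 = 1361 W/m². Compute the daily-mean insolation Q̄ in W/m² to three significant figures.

Solar longitude: L_s = 360° × (152 − 80)/365.25 = 70.965°.
sin δ = sin 23.44° × sin 70.965° = 0.37604, so δ = +22.088°.
cos h₀ = −tan(+67.9°) tan(+22.088°) = -0.9994, h₀ = 3.1076 rad.
Bracket: h₀ sin ϕ sin δ + cos ϕ cos δ sin h₀ = 3.1076×0.92653×0.37604 + 0.37622×0.92660×0.03401 = 1.082726 + 0.011856 = 1.094582.
Q̄ = (S_0/π) × [bracket] = (1361/π) × 1.094582 = 474.2 W/m².

Q̄ ≈ 474 W/m²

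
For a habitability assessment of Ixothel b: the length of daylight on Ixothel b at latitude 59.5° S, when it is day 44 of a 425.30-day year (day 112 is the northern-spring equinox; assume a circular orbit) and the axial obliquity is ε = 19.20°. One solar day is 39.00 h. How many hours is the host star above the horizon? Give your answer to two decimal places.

25.86 h

Solar longitude: λ_s = 360° × (44 − 112)/425.30 = -57.559°, i.e. -57.559° + 360° = 302.441°.
sin δ = sin 19.20° × sin 302.441° = -0.27755, so δ = -16.114°.
cos H₀ = −tan φ · tan δ = −tan(-59.5°) × tan(-16.114°) = -0.4904, so H₀ = 2.0834 rad = 119.37°.
Daylight = 2H₀/(2π) × 39.00 h = (2.0834/π) × 39.00 = 25.86 h.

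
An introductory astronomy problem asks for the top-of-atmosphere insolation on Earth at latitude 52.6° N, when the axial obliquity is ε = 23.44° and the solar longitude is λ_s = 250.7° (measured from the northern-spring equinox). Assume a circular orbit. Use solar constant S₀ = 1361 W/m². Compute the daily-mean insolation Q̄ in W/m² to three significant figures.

Q̄ ≈ 76.0 W/m²

Solar declination: sin δ = sin ε · sin λ_s = sin 23.44° × sin 250.7° = -0.37543, so δ = -22.051°.
cos H₀ = −tan(+52.6°) tan(-22.051°) = 0.5298, H₀ = 1.0124 rad.
Bracket: H₀ sin φ sin δ + cos φ cos δ sin H₀ = 1.0124×0.79441×-0.37543 + 0.60738×0.92685×0.84812 = -0.301944 + 0.477449 = 0.175505.
Q̄ = (S₀/π) × [bracket] = (1361/π) × 0.175505 = 76.03 W/m².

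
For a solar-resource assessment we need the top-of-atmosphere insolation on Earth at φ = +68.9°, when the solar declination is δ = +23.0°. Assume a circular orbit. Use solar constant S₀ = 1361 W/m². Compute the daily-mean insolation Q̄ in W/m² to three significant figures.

cos H₀ = −tan(+68.9°) tan(+23.000°) = -1.1001 ≤ −1 ⇒ polar day, H₀ = π.
Bracket: H₀ sin φ sin δ + cos φ cos δ sin H₀ = 3.1416×0.93295×0.39073 + 0.36000×0.92050×0.00000 = 1.145212 + 0.000000 = 1.145212.
Q̄ = (S₀/π) × [bracket] = (1361/π) × 1.145212 = 496.1 W/m².

Q̄ ≈ 496 W/m²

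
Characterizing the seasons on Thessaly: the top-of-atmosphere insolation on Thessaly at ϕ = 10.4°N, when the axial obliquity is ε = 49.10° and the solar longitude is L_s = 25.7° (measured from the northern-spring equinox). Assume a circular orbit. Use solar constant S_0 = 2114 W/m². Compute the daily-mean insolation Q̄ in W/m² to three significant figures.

Q̄ ≈ 689 W/m²

Solar declination: sin δ = sin ε · sin L_s = sin 49.10° × sin 25.7° = 0.32778, so δ = +19.134°.
cos h₀ = −tan(+10.4°) tan(+19.134°) = -0.0637, h₀ = 1.6345 rad.
Bracket: h₀ sin ϕ sin δ + cos ϕ cos δ sin h₀ = 1.6345×0.18052×0.32778 + 0.98357×0.94475×0.99797 = 0.096715 + 0.927341 = 1.024056.
Q̄ = (S_0/π) × [bracket] = (2114/π) × 1.024056 = 689.1 W/m².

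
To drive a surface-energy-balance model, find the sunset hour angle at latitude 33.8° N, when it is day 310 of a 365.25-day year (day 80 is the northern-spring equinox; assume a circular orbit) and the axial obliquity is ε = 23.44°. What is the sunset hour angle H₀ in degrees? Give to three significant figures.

H₀ = 78.3°

Solar longitude: λ_s = 360° × (310 − 80)/365.25 = 226.694°.
sin δ = sin 23.44° × sin 226.694° = -0.28947, so δ = -16.826°.
cos H₀ = −tan φ · tan δ = −tan(+33.8°) × tan(-16.826°) = 0.2025, so H₀ = 1.3669 rad = 78.32°.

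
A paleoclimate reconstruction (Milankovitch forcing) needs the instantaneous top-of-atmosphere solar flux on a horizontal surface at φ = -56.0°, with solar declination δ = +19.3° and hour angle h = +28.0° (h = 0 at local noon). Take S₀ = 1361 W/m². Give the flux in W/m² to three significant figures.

cos θ_z = sin φ sin δ + cos φ cos δ cos h = -0.274009 + 0.465990 = 0.191981.
Flux = S₀ · cos θ_z = 1361 × 0.191981 = 261.3 W/m².

261 W/m²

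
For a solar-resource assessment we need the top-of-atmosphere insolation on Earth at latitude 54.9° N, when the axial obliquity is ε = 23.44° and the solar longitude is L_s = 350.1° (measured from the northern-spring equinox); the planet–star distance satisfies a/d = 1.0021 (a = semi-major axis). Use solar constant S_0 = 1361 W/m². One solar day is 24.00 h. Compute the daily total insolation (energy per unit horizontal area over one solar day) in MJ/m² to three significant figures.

18.4 MJ/m²

Solar declination: sin δ = sin ε · sin L_s = sin 23.44° × sin 350.1° = -0.06839, so δ = -3.922°.
cos h₀ = −tan(+54.9°) tan(-3.922°) = 0.0975, h₀ = 1.4731 rad.
Bracket: h₀ sin ϕ sin δ + cos ϕ cos δ sin h₀ = 1.4731×0.81815×-0.06839 + 0.57501×0.99766×0.99523 = -0.082425 + 0.570928 = 0.488503.
Inverse-square distance factor (a/d)² = 1.0021² = 1.004204.
Q̄ = (S_0/π) × 1.004204 × [bracket] = (1361/π) × 1.004204 × 0.488503 = 212.52 W/m².
Daily total = Q̄ × 24.00 h × 3600 s/h = 212.52 × 24.00 × 3600 / 10⁶ = 18.36 MJ/m².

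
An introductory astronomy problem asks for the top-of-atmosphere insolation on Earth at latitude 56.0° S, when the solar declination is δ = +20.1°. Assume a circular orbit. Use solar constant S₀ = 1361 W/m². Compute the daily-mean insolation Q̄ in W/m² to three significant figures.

Q̄ ≈ 68.0 W/m²

cos H₀ = −tan(-56.0°) tan(+20.100°) = 0.5425, H₀ = 0.9973 rad.
Bracket: H₀ sin φ sin δ + cos φ cos δ sin H₀ = 0.9973×-0.82904×0.34366 + 0.55919×0.93909×0.84003 = -0.284139 + 0.441125 = 0.156986.
Q̄ = (S₀/π) × [bracket] = (1361/π) × 0.156986 = 68.01 W/m².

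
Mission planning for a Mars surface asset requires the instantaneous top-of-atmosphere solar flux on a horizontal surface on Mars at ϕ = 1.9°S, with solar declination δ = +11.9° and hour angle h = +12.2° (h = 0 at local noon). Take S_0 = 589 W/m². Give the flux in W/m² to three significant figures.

cos θ_z = sin ϕ sin δ + cos ϕ cos δ cos h = -0.006837 + 0.955884 = 0.949047.
Flux = S_0 · cos θ_z = 589 × 0.949047 = 559.0 W/m².

559 W/m²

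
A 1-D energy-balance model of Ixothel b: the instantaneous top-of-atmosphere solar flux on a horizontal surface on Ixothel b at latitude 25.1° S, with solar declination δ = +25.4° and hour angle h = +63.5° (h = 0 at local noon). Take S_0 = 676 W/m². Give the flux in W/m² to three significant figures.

cos θ_z = sin ϕ sin δ + cos ϕ cos δ cos h = -0.181954 + 0.365004 = 0.183050.
Flux = S_0 · cos θ_z = 676 × 0.183050 = 123.7 W/m².

124 W/m²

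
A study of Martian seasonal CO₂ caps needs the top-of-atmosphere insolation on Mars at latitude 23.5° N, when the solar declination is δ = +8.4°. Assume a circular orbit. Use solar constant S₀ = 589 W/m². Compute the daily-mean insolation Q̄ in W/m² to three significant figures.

Q̄ ≈ 188 W/m²

cos H₀ = −tan(+23.5°) tan(+8.400°) = -0.0642, H₀ = 1.6350 rad.
Bracket: H₀ sin φ sin δ + cos φ cos δ sin H₀ = 1.6350×0.39875×0.14608 + 0.91706×0.98927×0.99794 = 0.095238 + 0.905351 = 1.000589.
Q̄ = (S₀/π) × [bracket] = (589/π) × 1.000589 = 187.6 W/m².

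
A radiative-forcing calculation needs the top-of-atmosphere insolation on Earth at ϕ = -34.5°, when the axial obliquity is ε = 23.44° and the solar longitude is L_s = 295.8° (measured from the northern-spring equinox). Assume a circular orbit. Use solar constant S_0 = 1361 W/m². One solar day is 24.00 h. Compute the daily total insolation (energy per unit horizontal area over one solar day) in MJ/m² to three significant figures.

41.7 MJ/m²

Solar declination: sin δ = sin ε · sin L_s = sin 23.44° × sin 295.8° = -0.35814, so δ = -20.986°.
cos h₀ = −tan(-34.5°) tan(-20.986°) = -0.2636, h₀ = 1.8376 rad.
Bracket: h₀ sin ϕ sin δ + cos ϕ cos δ sin h₀ = 1.8376×-0.56641×-0.35814 + 0.82413×0.93367×0.96462 = 0.372765 + 0.742242 = 1.115007.
Q̄ = (S_0/π) × [bracket] = (1361/π) × 1.115007 = 483.04 W/m².
Daily total = Q̄ × 24.00 h × 3600 s/h = 483.04 × 24.00 × 3600 / 10⁶ = 41.73 MJ/m².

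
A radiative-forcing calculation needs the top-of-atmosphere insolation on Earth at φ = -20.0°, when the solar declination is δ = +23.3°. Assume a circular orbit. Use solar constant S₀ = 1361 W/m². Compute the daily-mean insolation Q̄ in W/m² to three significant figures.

Q̄ ≈ 286 W/m²

cos H₀ = −tan(-20.0°) tan(+23.300°) = 0.1568, H₀ = 1.4134 rad.
Bracket: H₀ sin φ sin δ + cos φ cos δ sin H₀ = 1.4134×-0.34202×0.39555 + 0.93969×0.91845×0.98764 = -0.191213 + 0.852391 = 0.661178.
Q̄ = (S₀/π) × [bracket] = (1361/π) × 0.661178 = 286.4 W/m².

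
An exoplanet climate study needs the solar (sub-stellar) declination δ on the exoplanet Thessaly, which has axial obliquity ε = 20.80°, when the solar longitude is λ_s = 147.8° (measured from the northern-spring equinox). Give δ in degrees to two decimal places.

δ = +10.91°

sin δ = sin ε · sin λ_s = sin 20.80° × sin 147.8° = 0.189228.
δ = arcsin(0.189228) = +10.91°.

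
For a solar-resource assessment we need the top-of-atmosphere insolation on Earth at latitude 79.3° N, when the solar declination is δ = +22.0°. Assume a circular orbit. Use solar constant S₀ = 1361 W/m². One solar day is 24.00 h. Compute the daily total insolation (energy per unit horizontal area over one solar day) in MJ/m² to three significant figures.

43.3 MJ/m²

cos H₀ = −tan(+79.3°) tan(+22.000°) = -2.1382 ≤ −1 ⇒ polar day, H₀ = π.
Bracket: H₀ sin φ sin δ + cos φ cos δ sin H₀ = 3.1416×0.98261×0.37461 + 0.18567×0.92718×0.00000 = 1.156409 + 0.000000 = 1.156409.
Q̄ = (S₀/π) × [bracket] = (1361/π) × 1.156409 = 500.98 W/m².
Daily total = Q̄ × 24.00 h × 3600 s/h = 500.98 × 24.00 × 3600 / 10⁶ = 43.28 MJ/m².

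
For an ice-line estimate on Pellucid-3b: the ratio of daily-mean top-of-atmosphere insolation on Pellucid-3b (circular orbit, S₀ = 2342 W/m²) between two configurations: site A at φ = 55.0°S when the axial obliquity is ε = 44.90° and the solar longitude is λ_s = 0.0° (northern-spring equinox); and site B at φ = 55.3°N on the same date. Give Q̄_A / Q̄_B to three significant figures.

Q̄_A / Q̄_B ≈ 1.01

— Configuration A (φ=-55.0°):
Solar declination: sin δ = sin ε · sin λ_s = sin 44.90° × sin 0.0° = 0.00000, so δ = +0.000°.
cos H₀ = −tan(-55.0°) tan(+0.000°) = 0.0000, H₀ = 1.5708 rad.
Bracket: H₀ sin φ sin δ + cos φ cos δ sin H₀ = 1.5708×-0.81915×0.00000 + 0.57358×1.00000×1.00000 = -0.000000 + 0.573580 = 0.573580.
Q̄ = (S₀/π) × [bracket] = (2342/π) × 0.573580 = 427.59 W/m².
— Configuration B (φ=+55.3°):
cos H₀ = −tan(+55.3°) tan(+0.000°) = -0.0000, H₀ = 1.5708 rad.
Bracket: H₀ sin φ sin δ + cos φ cos δ sin H₀ = 1.5708×0.82214×0.00000 + 0.56928×1.00000×1.00000 = 0.000000 + 0.569280 = 0.569280.
Q̄ = (S₀/π) × [bracket] = (2342/π) × 0.569280 = 424.39 W/m².
Ratio Q̄_A / Q̄_B = 427.59 / 424.39 = 1.008.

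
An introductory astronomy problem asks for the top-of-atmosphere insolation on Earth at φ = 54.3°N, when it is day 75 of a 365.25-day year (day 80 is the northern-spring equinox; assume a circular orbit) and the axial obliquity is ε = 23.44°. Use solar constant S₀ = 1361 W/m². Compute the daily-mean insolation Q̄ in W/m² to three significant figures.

Q̄ ≈ 234 W/m²

Solar longitude: λ_s = 360° × (75 − 80)/365.25 = -4.928°, i.e. -4.928° + 360° = 355.072°.
sin δ = sin 23.44° × sin 355.072° = -0.03417, so δ = -1.958°.
cos H₀ = −tan(+54.3°) tan(-1.958°) = 0.0476, H₀ = 1.5232 rad.
Bracket: H₀ sin φ sin δ + cos φ cos δ sin H₀ = 1.5232×0.81208×-0.03417 + 0.58354×0.99942×0.99887 = -0.042267 + 0.582543 = 0.540276.
Q̄ = (S₀/π) × [bracket] = (1361/π) × 0.540276 = 234.1 W/m².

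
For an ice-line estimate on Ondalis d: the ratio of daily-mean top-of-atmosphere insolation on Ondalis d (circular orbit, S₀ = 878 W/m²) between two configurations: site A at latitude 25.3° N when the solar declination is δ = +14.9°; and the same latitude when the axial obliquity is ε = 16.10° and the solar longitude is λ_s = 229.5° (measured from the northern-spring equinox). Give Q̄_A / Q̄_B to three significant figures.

— Configuration A (φ=+25.3°):
cos H₀ = −tan(+25.3°) tan(+14.900°) = -0.1258, H₀ = 1.6969 rad.
Bracket: H₀ sin φ sin δ + cos φ cos δ sin H₀ = 1.6969×0.42736×0.25713 + 0.90408×0.96638×0.99206 = 0.186467 + 0.866748 = 1.053215.
Q̄ = (S₀/π) × [bracket] = (878/π) × 1.053215 = 294.35 W/m².
— Configuration B (φ=+25.3°):
Solar declination: sin δ = sin ε · sin λ_s = sin 16.10° × sin 229.5° = -0.21087, so δ = -12.173°.
cos H₀ = −tan(+25.3°) tan(-12.173°) = 0.1020, H₀ = 1.4686 rad.
Bracket: H₀ sin φ sin δ + cos φ cos δ sin H₀ = 1.4686×0.42736×-0.21087 + 0.90408×0.97751×0.99479 = -0.132346 + 0.879143 = 0.746797.
Q̄ = (S₀/π) × [bracket] = (878/π) × 0.746797 = 208.71 W/m².
Ratio Q̄_A / Q̄_B = 294.35 / 208.71 = 1.410.

Q̄_A / Q̄_B ≈ 1.41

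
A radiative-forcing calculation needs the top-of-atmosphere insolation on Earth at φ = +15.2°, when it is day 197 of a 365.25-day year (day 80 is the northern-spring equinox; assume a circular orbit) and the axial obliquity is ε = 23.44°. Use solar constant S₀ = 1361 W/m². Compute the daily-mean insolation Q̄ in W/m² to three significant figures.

Solar longitude: λ_s = 360° × (197 − 80)/365.25 = 115.318°.
sin δ = sin 23.44° × sin 115.318° = 0.35958, so δ = +21.074°.
cos H₀ = −tan(+15.2°) tan(+21.074°) = -0.1047, H₀ = 1.6757 rad.
Bracket: H₀ sin φ sin δ + cos φ cos δ sin H₀ = 1.6757×0.26219×0.35958 + 0.96502×0.93311×0.99450 = 0.157982 + 0.895517 = 1.053499.
Q̄ = (S₀/π) × [bracket] = (1361/π) × 1.053499 = 456.4 W/m².

Q̄ ≈ 456 W/m²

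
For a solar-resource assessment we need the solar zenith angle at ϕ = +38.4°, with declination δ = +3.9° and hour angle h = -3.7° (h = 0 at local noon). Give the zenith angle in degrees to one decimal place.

θ_z = 34.7°

cos θ_z = sin ϕ sin δ + cos ϕ cos δ cos h = 0.042248 + 0.780249 = 0.822497.
θ_z = arccos(0.822497) = 34.7°.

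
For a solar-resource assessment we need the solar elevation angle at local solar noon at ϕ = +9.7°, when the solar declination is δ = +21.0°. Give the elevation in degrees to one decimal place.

78.7°

At local noon the hour angle is zero, so the zenith angle equals |ϕ − δ| = |+9.7° − (+21.000°)| = 11.300°.
Elevation = 90° − 11.300° = 78.7°.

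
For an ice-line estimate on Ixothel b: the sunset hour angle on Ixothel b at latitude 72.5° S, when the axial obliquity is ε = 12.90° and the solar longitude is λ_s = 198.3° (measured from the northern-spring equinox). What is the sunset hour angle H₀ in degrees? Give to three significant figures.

H₀ = 103°

Solar declination: sin δ = sin ε · sin λ_s = sin 12.90° × sin 198.3° = -0.07010, so δ = -4.020°.
cos H₀ = −tan φ · tan δ = −tan(-72.5°) × tan(-4.020°) = -0.2229, so H₀ = 1.7956 rad = 102.88°.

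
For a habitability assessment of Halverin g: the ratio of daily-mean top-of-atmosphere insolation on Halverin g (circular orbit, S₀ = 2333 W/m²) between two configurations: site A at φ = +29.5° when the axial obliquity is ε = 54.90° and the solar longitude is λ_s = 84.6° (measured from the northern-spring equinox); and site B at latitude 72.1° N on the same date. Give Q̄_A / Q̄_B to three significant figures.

Q̄_A / Q̄_B ≈ 0.536

— Configuration A (φ=+29.5°):
Solar declination: sin δ = sin ε · sin λ_s = sin 54.90° × sin 84.6° = 0.81452, so δ = +54.540°.
cos H₀ = −tan(+29.5°) tan(+54.540°) = -0.7944, H₀ = 2.4887 rad.
Bracket: H₀ sin φ sin δ + cos φ cos δ sin H₀ = 2.4887×0.49242×0.81452 + 0.87036×0.58014×0.60746 = 0.998183 + 0.306725 = 1.304908.
Q̄ = (S₀/π) × [bracket] = (2333/π) × 1.304908 = 969.05 W/m².
— Configuration B (φ=+72.1°):
cos H₀ = −tan(+72.1°) tan(+54.540°) = -4.3469 ≤ −1 ⇒ polar day, H₀ = π.
Bracket: H₀ sin φ sin δ + cos φ cos δ sin H₀ = 3.1416×0.95159×0.81452 + 0.30736×0.58014×0.00000 = 2.435020 + 0.000000 = 2.435020.
Q̄ = (S₀/π) × [bracket] = (2333/π) × 2.435020 = 1808.3 W/m².
Ratio Q̄_A / Q̄_B = 969.05 / 1808.3 = 0.5359.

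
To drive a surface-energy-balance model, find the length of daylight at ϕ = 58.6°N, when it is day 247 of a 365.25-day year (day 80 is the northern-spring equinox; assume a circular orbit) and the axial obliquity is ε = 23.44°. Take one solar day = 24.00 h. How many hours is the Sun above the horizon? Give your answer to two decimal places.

Solar longitude: L_s = 360° × (247 − 80)/365.25 = 164.600°.
sin δ = sin 23.44° × sin 164.600° = 0.10564, so δ = +6.064°.
cos h₀ = −tan ϕ · tan δ = −tan(+58.6°) × tan(+6.064°) = -0.1740, so h₀ = 1.7457 rad = 100.02°.
Daylight = 2h₀/(2π) × 24.00 h = (1.7457/π) × 24.00 = 13.34 h.

13.34 h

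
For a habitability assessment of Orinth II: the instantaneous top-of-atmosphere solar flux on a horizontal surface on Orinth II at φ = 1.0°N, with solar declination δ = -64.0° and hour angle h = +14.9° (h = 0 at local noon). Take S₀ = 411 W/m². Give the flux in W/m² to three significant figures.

cos θ_z = sin φ sin δ + cos φ cos δ cos h = -0.015686 + 0.423567 = 0.407881.
Flux = S₀ · cos θ_z = 411 × 0.407881 = 167.6 W/m².

168 W/m²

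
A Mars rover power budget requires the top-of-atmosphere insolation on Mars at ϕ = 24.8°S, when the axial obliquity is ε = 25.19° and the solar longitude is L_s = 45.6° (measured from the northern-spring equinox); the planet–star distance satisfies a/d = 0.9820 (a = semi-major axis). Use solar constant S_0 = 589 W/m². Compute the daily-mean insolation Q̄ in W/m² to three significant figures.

Q̄ ≈ 122 W/m²

Solar declination: sin δ = sin ε · sin L_s = sin 25.19° × sin 45.6° = 0.30409, so δ = +17.704°.
cos h₀ = −tan(-24.8°) tan(+17.704°) = 0.1475, h₀ = 1.4228 rad.
Bracket: h₀ sin ϕ sin δ + cos ϕ cos δ sin h₀ = 1.4228×-0.41945×0.30409 + 0.90778×0.95264×0.98906 = -0.181479 + 0.855327 = 0.673848.
Inverse-square distance factor (a/d)² = 0.9820² = 0.964324.
Q̄ = (S_0/π) × 0.964324 × [bracket] = (589/π) × 0.964324 × 0.673848 = 121.8 W/m².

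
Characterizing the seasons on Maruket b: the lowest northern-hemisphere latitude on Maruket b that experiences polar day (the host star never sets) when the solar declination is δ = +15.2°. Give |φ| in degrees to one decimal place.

Polar day requires cos H₀ = −tan φ tan δ ≤ −1, i.e. tan φ tan δ ≥ 1.
The boundary is |tan φ| · |tan δ| = 1, so |φ| = 90° − |δ| = 90° − 15.2° = 74.8° in the northern hemisphere.

|φ| = 74.8°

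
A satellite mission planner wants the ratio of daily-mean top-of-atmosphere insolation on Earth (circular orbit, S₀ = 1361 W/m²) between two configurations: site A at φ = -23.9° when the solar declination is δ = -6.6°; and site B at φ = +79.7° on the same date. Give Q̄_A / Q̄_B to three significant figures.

Q̄_A / Q̄_B ≈ 26.3

— Configuration A (φ=-23.9°):
cos H₀ = −tan(-23.9°) tan(-6.600°) = -0.0513, H₀ = 1.6221 rad.
Bracket: H₀ sin φ sin δ + cos φ cos δ sin H₀ = 1.6221×-0.40514×-0.11494 + 0.91425×0.99337×0.99868 = 0.075536 + 0.906990 = 0.982526.
Q̄ = (S₀/π) × [bracket] = (1361/π) × 0.982526 = 425.65 W/m².
— Configuration B (φ=+79.7°):
cos H₀ = −tan(+79.7°) tan(-6.600°) = 0.6367, H₀ = 0.8806 rad.
Bracket: H₀ sin φ sin δ + cos φ cos δ sin H₀ = 0.8806×0.98389×-0.11494 + 0.17880×0.99337×0.77113 = -0.099586 + 0.136964 = 0.037378.
Q̄ = (S₀/π) × [bracket] = (1361/π) × 0.037378 = 16.193 W/m².
Ratio Q̄_A / Q̄_B = 425.65 / 16.193 = 26.29.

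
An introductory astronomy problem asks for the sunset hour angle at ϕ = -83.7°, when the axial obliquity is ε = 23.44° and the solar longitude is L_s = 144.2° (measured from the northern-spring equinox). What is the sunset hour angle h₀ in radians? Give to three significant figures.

h₀ = 0.00 rad

Solar declination: sin δ = sin ε · sin L_s = sin 23.44° × sin 144.2° = 0.23269, so δ = +13.455°.
cos h₀ = −tan ϕ · tan δ = 2.1672 ≥ 1, so the Sun never rises (polar night) and h₀ = 0.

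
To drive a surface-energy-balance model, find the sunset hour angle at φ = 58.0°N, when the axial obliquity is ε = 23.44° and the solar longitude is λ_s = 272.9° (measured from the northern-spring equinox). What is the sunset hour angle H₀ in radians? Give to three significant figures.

Solar declination: sin δ = sin ε · sin λ_s = sin 23.44° × sin 272.9° = -0.39728, so δ = -23.408°.
cos H₀ = −tan φ · tan δ = −tan(+58.0°) × tan(-23.408°) = 0.6928, so H₀ = 0.8054 rad = 46.15°.

H₀ = 0.805 rad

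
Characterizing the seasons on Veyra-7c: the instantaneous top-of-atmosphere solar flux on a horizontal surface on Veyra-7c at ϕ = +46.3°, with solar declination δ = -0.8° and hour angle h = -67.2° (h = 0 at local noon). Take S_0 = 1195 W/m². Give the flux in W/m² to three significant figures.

cos θ_z = sin ϕ sin δ + cos ϕ cos δ cos h = -0.010094 + 0.267702 = 0.257608.
Flux = S_0 · cos θ_z = 1195 × 0.257608 = 307.8 W/m².

308 W/m²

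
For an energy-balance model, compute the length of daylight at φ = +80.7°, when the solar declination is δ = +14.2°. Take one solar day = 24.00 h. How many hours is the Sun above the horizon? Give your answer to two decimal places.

Sunrise equation: cos H₀ = −tan φ · tan δ = -1.5452 ≤ −1, so the Sun never sets (polar day) and H₀ = π.
Daylight = 2H₀/(2π) × 24.00 h = (3.1416/π) × 24.00 = 24.00 h.

24.00 h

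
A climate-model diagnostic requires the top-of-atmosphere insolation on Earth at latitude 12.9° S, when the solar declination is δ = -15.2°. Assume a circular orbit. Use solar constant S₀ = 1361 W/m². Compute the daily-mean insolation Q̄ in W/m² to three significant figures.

cos H₀ = −tan(-12.9°) tan(-15.200°) = -0.0622, H₀ = 1.6331 rad.
Bracket: H₀ sin φ sin δ + cos φ cos δ sin H₀ = 1.6331×-0.22325×-0.26219 + 0.97476×0.96502×0.99806 = 0.095592 + 0.938838 = 1.034430.
Q̄ = (S₀/π) × [bracket] = (1361/π) × 1.034430 = 448.1 W/m².

Q̄ ≈ 448 W/m²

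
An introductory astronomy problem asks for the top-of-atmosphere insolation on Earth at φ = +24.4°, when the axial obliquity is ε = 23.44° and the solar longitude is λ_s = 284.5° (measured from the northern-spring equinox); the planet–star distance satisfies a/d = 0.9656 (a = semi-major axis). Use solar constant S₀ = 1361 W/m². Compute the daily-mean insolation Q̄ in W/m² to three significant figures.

Q̄ ≈ 245 W/m²

Solar declination: sin δ = sin ε · sin λ_s = sin 23.44° × sin 284.5° = -0.38512, so δ = -22.651°.
cos H₀ = −tan(+24.4°) tan(-22.651°) = 0.1893, H₀ = 1.3803 rad.
Bracket: H₀ sin φ sin δ + cos φ cos δ sin H₀ = 1.3803×0.41310×-0.38512 + 0.91068×0.92287×0.98192 = -0.219596 + 0.825244 = 0.605648.
Inverse-square distance factor (a/d)² = 0.9656² = 0.932383.
Q̄ = (S₀/π) × 0.932383 × [bracket] = (1361/π) × 0.932383 × 0.605648 = 244.6 W/m².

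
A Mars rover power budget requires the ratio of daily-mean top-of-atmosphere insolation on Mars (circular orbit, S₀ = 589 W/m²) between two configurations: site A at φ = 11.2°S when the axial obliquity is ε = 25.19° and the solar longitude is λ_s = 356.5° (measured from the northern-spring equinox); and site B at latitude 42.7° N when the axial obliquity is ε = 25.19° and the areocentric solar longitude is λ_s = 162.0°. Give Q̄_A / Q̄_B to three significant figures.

Q̄_A / Q̄_B ≈ 1.13

— Configuration A (φ=-11.2°):
Solar declination: sin δ = sin ε · sin λ_s = sin 25.19° × sin 356.5° = -0.02598, so δ = -1.489°.
cos H₀ = −tan(-11.2°) tan(-1.489°) = -0.0051, H₀ = 1.5759 rad.
Bracket: H₀ sin φ sin δ + cos φ cos δ sin H₀ = 1.5759×-0.19423×-0.02598 + 0.98096×0.99966×0.99999 = 0.007952 + 0.980617 = 0.988569.
Q̄ = (S₀/π) × [bracket] = (589/π) × 0.988569 = 185.34 W/m².
— Configuration B (φ=+42.7°):
sin δ = sin 25.19° × sin 162.0° = 0.13152, so δ = +7.558°.
cos H₀ = −tan(+42.7°) tan(+7.558°) = -0.1224, H₀ = 1.6935 rad.
Bracket: H₀ sin φ sin δ + cos φ cos δ sin H₀ = 1.6935×0.67816×0.13152 + 0.73491×0.99131×0.99248 = 0.151046 + 0.723045 = 0.874091.
Q̄ = (S₀/π) × [bracket] = (589/π) × 0.874091 = 163.88 W/m².
Ratio Q̄_A / Q̄_B = 185.34 / 163.88 = 1.131.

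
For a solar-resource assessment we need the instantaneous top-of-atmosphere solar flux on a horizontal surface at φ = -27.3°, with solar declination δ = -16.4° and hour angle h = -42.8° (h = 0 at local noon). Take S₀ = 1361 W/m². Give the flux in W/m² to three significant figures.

cos θ_z = sin φ sin δ + cos φ cos δ cos h = 0.129496 + 0.625478 = 0.754974.
Flux = S₀ · cos θ_z = 1361 × 0.754974 = 1028 W/m².

1.03e+03 W/m²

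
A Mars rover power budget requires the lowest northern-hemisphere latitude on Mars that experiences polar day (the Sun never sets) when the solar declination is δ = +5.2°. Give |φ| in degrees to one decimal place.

Polar day requires cos H₀ = −tan φ tan δ ≤ −1, i.e. tan φ tan δ ≥ 1.
The boundary is |tan φ| · |tan δ| = 1, so |φ| = 90° − |δ| = 90° − 5.2° = 84.8° in the northern hemisphere.

|φ| = 84.8°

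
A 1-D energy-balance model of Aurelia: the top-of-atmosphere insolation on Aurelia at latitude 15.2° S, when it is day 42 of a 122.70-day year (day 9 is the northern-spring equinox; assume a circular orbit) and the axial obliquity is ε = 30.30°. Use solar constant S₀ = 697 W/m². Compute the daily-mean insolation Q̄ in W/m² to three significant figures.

Q̄ ≈ 142 W/m²

Solar longitude: λ_s = 360° × (42 − 9)/122.70 = 96.822°.
sin δ = sin 30.30° × sin 96.822° = 0.50096, so δ = +30.063°.
cos H₀ = −tan(-15.2°) tan(+30.063°) = 0.1573, H₀ = 1.4129 rad.
Bracket: H₀ sin φ sin δ + cos φ cos δ sin H₀ = 1.4129×-0.26219×0.50096 + 0.96502×0.86547×0.98756 = -0.185580 + 0.824806 = 0.639226.
Q̄ = (S₀/π) × [bracket] = (697/π) × 0.639226 = 141.8 W/m².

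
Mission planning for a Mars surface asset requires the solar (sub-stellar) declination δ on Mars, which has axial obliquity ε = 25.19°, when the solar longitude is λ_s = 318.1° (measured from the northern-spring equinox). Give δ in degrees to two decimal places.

δ = -16.51°

sin δ = sin ε · sin λ_s = sin 25.19° × sin 318.1° = -0.284244.
δ = arcsin(-0.284244) = -16.51°.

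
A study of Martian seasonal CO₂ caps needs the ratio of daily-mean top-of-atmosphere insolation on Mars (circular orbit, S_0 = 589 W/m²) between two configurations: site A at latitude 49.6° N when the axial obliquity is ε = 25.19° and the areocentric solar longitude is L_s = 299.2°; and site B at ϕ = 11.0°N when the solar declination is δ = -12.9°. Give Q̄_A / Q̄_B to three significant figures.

— Configuration A (ϕ=+49.6°):
sin δ = sin 25.19° × sin 299.2° = -0.37153, so δ = -21.810°.
cos h₀ = −tan(+49.6°) tan(-21.810°) = 0.4702, h₀ = 1.0813 rad.
Bracket: h₀ sin ϕ sin δ + cos ϕ cos δ sin h₀ = 1.0813×0.76154×-0.37153 + 0.64812×0.92842×0.88255 = -0.305938 + 0.531055 = 0.225117.
Q̄ = (S_0/π) × [bracket] = (589/π) × 0.225117 = 42.206 W/m².
— Configuration B (ϕ=+11.0°):
cos h₀ = −tan(+11.0°) tan(-12.900°) = 0.0445, h₀ = 1.5263 rad.
Bracket: h₀ sin ϕ sin δ + cos ϕ cos δ sin h₀ = 1.5263×0.19081×-0.22325 + 0.98163×0.97476×0.99901 = -0.065018 + 0.955906 = 0.890888.
Q̄ = (S_0/π) × [bracket] = (589/π) × 0.890888 = 167.03 W/m².
Ratio Q̄_A / Q̄_B = 42.206 / 167.03 = 0.2527.

Q̄_A / Q̄_B ≈ 0.253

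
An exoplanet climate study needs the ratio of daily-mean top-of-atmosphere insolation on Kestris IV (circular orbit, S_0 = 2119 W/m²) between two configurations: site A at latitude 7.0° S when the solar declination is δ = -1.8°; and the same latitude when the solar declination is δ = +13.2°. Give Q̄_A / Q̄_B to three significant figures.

Q̄_A / Q̄_B ≈ 1.08

— Configuration A (ϕ=-7.0°):
cos h₀ = −tan(-7.0°) tan(-1.800°) = -0.0039, h₀ = 1.5747 rad.
Bracket: h₀ sin ϕ sin δ + cos ϕ cos δ sin h₀ = 1.5747×-0.12187×-0.03141 + 0.99255×0.99951×0.99999 = 0.006028 + 0.992054 = 0.998082.
Q̄ = (S_0/π) × [bracket] = (2119/π) × 0.998082 = 673.20 W/m².
— Configuration B (ϕ=-7.0°):
cos h₀ = −tan(-7.0°) tan(+13.200°) = 0.0288, h₀ = 1.5420 rad.
Bracket: h₀ sin ϕ sin δ + cos ϕ cos δ sin h₀ = 1.5420×-0.12187×0.22835 + 0.99255×0.97358×0.99959 = -0.042912 + 0.965931 = 0.923019.
Q̄ = (S_0/π) × [bracket] = (2119/π) × 0.923019 = 622.58 W/m².
Ratio Q̄_A / Q̄_B = 673.20 / 622.58 = 1.081.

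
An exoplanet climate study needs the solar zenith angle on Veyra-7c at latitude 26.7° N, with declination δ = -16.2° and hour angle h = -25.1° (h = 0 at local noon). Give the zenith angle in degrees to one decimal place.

θ_z = 49.3°

cos θ_z = sin φ sin δ + cos φ cos δ cos h = -0.125356 + 0.776886 = 0.651530.
θ_z = arccos(0.651530) = 49.3°.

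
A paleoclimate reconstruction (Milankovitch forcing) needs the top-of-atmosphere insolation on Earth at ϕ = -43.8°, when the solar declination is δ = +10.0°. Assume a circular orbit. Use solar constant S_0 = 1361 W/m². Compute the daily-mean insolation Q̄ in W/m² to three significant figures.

Q̄ ≈ 231 W/m²

cos h₀ = −tan(-43.8°) tan(+10.000°) = 0.1691, h₀ = 1.4009 rad.
Bracket: h₀ sin ϕ sin δ + cos ϕ cos δ sin h₀ = 1.4009×-0.69214×0.17365 + 0.72176×0.98481×0.98560 = -0.168374 + 0.700561 = 0.532187.
Q̄ = (S_0/π) × [bracket] = (1361/π) × 0.532187 = 230.6 W/m².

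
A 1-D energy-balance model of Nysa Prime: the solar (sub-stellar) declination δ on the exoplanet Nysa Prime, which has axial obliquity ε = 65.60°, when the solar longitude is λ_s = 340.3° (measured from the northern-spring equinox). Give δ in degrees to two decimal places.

sin δ = sin ε · sin λ_s = sin 65.60° × sin 340.3° = -0.306987.
δ = arcsin(-0.306987) = -17.88°.

δ = -17.88°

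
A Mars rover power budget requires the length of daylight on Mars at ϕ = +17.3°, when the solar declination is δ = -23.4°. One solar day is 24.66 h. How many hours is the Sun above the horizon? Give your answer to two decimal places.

11.27 h

cos h₀ = −tan ϕ · tan δ = −tan(+17.3°) × tan(-23.400°) = 0.1348, so h₀ = 1.4356 rad = 82.25°.
Daylight = 2h₀/(2π) × 24.66 h = (1.4356/π) × 24.66 = 11.27 h.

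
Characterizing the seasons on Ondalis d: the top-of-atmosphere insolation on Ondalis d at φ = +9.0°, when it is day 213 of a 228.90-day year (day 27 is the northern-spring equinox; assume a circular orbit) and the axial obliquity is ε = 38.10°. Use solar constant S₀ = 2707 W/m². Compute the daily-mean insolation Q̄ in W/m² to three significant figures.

Solar longitude: λ_s = 360° × (213 − 27)/228.90 = 292.529°.
sin δ = sin 38.10° × sin 292.529° = -0.56995, so δ = -34.746°.
cos H₀ = −tan(+9.0°) tan(-34.746°) = 0.1099, H₀ = 1.4607 rad.
Bracket: H₀ sin φ sin δ + cos φ cos δ sin H₀ = 1.4607×0.15643×-0.56995 + 0.98769×0.82168×0.99395 = -0.130232 + 0.806655 = 0.676423.
Q̄ = (S₀/π) × [bracket] = (2707/π) × 0.676423 = 582.8 W/m².

Q̄ ≈ 583 W/m²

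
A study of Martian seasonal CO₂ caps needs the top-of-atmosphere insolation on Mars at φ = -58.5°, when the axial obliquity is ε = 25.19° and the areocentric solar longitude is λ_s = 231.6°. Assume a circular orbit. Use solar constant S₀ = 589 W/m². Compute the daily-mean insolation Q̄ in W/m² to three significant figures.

sin δ = sin 25.19° × sin 231.6° = -0.33356, so δ = -19.485°.
cos H₀ = −tan(-58.5°) tan(-19.485°) = -0.5774, H₀ = 2.1863 rad.
Bracket: H₀ sin φ sin δ + cos φ cos δ sin H₀ = 2.1863×-0.85264×-0.33356 + 0.52250×0.94273×0.81647 = 0.621798 + 0.402174 = 1.023972.
Q̄ = (S₀/π) × [bracket] = (589/π) × 1.023972 = 192.0 W/m².

Q̄ ≈ 192 W/m²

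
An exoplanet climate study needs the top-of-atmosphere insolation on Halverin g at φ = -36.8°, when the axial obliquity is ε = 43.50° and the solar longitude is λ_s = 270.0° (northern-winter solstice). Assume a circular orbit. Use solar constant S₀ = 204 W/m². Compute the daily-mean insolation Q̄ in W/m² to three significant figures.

Q̄ ≈ 89.8 W/m²

Solar declination: sin δ = sin ε · sin λ_s = sin 43.50° × sin 270.0° = -0.68835, so δ = -43.500°.
cos H₀ = −tan(-36.8°) tan(-43.500°) = -0.7099, H₀ = 2.3602 rad.
Bracket: H₀ sin φ sin δ + cos φ cos δ sin H₀ = 2.3602×-0.59902×-0.68835 + 0.80073×0.72537×0.70429 = 0.973194 + 0.409070 = 1.382264.
Q̄ = (S₀/π) × [bracket] = (204/π) × 1.382264 = 89.76 W/m².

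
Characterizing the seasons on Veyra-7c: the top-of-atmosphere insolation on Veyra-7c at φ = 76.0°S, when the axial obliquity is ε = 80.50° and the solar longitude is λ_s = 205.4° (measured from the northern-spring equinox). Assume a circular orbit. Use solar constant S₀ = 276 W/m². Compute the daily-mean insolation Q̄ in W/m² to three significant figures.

Q̄ ≈ 113 W/m²

Solar declination: sin δ = sin ε · sin λ_s = sin 80.50° × sin 205.4° = -0.42305, so δ = -25.027°.
cos H₀ = −tan(-76.0°) tan(-25.027°) = -1.8726 ≤ −1 ⇒ polar day, H₀ = π.
Bracket: H₀ sin φ sin δ + cos φ cos δ sin H₀ = 3.1416×-0.97030×-0.42305 + 0.24192×0.90611×0.00000 = 1.289581 + 0.000000 = 1.289581.
Q̄ = (S₀/π) × [bracket] = (276/π) × 1.289581 = 113.3 W/m².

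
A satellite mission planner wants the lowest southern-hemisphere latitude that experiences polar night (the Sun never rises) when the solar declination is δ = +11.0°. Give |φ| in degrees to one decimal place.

Polar night requires cos H₀ = −tan φ tan δ ≥ 1, i.e. tan φ tan δ ≤ −1.
The boundary is |tan φ| · |tan δ| = 1, so |φ| = 90° − |δ| = 90° − 11.0° = 79.0° in the southern hemisphere.

|φ| = 79.0°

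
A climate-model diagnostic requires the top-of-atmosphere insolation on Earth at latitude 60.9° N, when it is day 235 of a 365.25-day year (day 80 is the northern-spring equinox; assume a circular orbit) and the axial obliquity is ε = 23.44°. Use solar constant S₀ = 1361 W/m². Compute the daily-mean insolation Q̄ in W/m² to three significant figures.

Q̄ ≈ 327 W/m²

Solar longitude: λ_s = 360° × (235 − 80)/365.25 = 152.772°.
sin δ = sin 23.44° × sin 152.772° = 0.18200, so δ = +10.486°.
cos H₀ = −tan(+60.9°) tan(+10.486°) = -0.3325, H₀ = 1.9098 rad.
Bracket: H₀ sin φ sin δ + cos φ cos δ sin H₀ = 1.9098×0.87377×0.18200 + 0.48634×0.98330×0.94309 = 0.303708 + 0.451003 = 0.754711.
Q̄ = (S₀/π) × [bracket] = (1361/π) × 0.754711 = 327.0 W/m².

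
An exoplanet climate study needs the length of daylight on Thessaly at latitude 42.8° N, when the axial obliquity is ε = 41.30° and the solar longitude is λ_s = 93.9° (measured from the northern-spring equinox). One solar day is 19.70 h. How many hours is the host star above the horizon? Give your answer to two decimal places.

15.77 h

Solar declination: sin δ = sin ε · sin λ_s = sin 41.30° × sin 93.9° = 0.65847, so δ = +41.184°.
cos H₀ = −tan φ · tan δ = −tan(+42.8°) × tan(+41.184°) = -0.8102, so H₀ = 2.5153 rad = 144.11°.
Daylight = 2H₀/(2π) × 19.70 h = (2.5153/π) × 19.70 = 15.77 h.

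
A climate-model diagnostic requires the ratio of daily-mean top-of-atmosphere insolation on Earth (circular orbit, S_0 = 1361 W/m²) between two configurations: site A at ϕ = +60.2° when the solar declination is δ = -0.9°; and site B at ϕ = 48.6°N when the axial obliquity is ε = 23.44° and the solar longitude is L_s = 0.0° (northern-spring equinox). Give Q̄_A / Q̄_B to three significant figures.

— Configuration A (ϕ=+60.2°):
cos h₀ = −tan(+60.2°) tan(-0.900°) = 0.0274, h₀ = 1.5434 rad.
Bracket: h₀ sin ϕ sin δ + cos ϕ cos δ sin h₀ = 1.5434×0.86777×-0.01571 + 0.49697×0.99988×0.99962 = -0.021041 + 0.496722 = 0.475681.
Q̄ = (S_0/π) × [bracket] = (1361/π) × 0.475681 = 206.07 W/m².
— Configuration B (ϕ=+48.6°):
Solar declination: sin δ = sin ε · sin L_s = sin 23.44° × sin 0.0° = 0.00000, so δ = +0.000°.
cos h₀ = −tan(+48.6°) tan(+0.000°) = -0.0000, h₀ = 1.5708 rad.
Bracket: h₀ sin ϕ sin δ + cos ϕ cos δ sin h₀ = 1.5708×0.75011×0.00000 + 0.66131×1.00000×1.00000 = 0.000000 + 0.661310 = 0.661310.
Q̄ = (S_0/π) × [bracket] = (1361/π) × 0.661310 = 286.49 W/m².
Ratio Q̄_A / Q̄_B = 206.07 / 286.49 = 0.7193.

Q̄_A / Q̄_B ≈ 0.719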